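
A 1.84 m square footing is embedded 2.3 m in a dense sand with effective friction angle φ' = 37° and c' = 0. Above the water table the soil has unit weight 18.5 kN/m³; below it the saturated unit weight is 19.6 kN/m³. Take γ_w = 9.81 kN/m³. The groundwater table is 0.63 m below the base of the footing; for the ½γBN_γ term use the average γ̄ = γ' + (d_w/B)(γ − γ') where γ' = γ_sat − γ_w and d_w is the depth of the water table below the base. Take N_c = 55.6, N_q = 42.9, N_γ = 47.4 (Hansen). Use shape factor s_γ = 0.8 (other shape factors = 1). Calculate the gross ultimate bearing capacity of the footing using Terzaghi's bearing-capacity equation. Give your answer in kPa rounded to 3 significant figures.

Effective surcharge at the founding depth q = γ·D_f = 18.5 × 2.3 = 42.55 kPa.
With d_w = 0.63 m < B, γ̄ = 9.79 + (0.63/1.84) × (18.5 − 9.79) = 12.772 kN/m³.
q_ult = q·N_q + 0.5·γ·B·N_γ·s_γ
     = 42.55 × 42.9 + 0.5 × 12.772 × 1.84 × 47.4 × 0.8
     = 1825.4 + 445.58 = 2271 kPa.

q_ult ≈ 2270 kPa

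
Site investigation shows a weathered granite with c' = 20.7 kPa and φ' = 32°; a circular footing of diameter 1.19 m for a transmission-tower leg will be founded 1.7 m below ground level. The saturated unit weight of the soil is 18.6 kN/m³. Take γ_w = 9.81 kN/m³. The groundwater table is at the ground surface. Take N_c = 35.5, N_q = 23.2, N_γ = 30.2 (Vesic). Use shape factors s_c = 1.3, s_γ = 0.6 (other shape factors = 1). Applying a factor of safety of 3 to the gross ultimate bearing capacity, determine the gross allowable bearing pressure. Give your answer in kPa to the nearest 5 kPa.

γ' = 18.6 − 9.81 = 8.79 kN/m³ (submerged throughout). q = 8.79 × 1.7 = 14.943 kPa; the same γ' applies in the ½γBN_γ term.
c·N_c·s_c = 20.7 × 35.5 × 1.3 = 955.31 kPa
q·N_q = 14.943 × 23.2 = 346.68 kPa
0.5·γ·B·N_γ·s_γ = 0.5 × 8.79 × 1.19 × 30.2 × 0.6 = 94.769 kPa
q_ult = 955.31 + 346.68 + 94.769 = 1396.8 kPa.
q_all = q_ult / FS = 1396.8 / 3 = 465.58 kPa.

q_all ≈ 465 kPa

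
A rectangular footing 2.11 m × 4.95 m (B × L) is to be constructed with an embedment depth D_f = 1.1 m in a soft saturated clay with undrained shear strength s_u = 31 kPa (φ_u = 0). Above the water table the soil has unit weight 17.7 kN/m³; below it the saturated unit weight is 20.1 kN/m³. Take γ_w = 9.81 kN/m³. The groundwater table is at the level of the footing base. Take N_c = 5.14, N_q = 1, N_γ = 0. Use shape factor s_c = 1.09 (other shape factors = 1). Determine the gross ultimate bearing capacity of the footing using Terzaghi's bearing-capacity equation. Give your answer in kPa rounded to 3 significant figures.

q_ult ≈ 193 kPa

Overburden at base level: q = 17.7 × 1.1 = 19.47 kPa.
Cohesion term c·N_c·s_c = 31 × 5.14 × 1.09 = 173.68 kPa; surcharge term q·N_q = 19.47 × 1 = 19.47 kPa.
q_ult = 173.68 + 19.47 = 193.15 kPa.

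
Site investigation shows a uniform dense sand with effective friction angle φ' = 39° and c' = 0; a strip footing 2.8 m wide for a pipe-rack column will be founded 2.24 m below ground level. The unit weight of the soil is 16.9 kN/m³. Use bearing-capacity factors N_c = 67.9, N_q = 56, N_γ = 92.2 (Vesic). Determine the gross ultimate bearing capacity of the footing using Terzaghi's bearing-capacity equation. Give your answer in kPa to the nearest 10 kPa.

q_ult ≈ 4300 kPa

Effective surcharge at the founding depth q = γ·D_f = 16.9 × 2.24 = 37.856 kPa.
q_ult = q·N_q + 0.5·γ·B·N_γ
     = 37.856 × 56 + 0.5 × 16.9 × 2.8 × 92.2
     = 2119.9 + 2181.5 = 4301.4 kPa.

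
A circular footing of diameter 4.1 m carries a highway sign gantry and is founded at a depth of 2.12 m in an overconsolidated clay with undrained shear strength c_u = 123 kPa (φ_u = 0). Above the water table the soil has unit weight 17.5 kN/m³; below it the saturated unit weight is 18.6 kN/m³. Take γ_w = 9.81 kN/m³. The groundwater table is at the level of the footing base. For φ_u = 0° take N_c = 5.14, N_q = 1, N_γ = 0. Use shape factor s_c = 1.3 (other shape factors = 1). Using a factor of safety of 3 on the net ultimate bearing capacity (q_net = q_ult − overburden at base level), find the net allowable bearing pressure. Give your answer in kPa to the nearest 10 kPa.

q_all(net) ≈ 270 kPa

q = γ·D_f = 17.5 × 2.12 = 37.1 kPa.
c·N_c·s_c = 123 × 5.14 × 1.3 = 821.89 kPa
q·N_q = 37.1 × 1 = 37.1 kPa
q_ult = 821.89 + 37.1 = 858.99 kPa.
q_net = 858.99 − 37.1 = 821.89 kPa.
q_all(net) = 821.89 / 3 = 273.96 kPa.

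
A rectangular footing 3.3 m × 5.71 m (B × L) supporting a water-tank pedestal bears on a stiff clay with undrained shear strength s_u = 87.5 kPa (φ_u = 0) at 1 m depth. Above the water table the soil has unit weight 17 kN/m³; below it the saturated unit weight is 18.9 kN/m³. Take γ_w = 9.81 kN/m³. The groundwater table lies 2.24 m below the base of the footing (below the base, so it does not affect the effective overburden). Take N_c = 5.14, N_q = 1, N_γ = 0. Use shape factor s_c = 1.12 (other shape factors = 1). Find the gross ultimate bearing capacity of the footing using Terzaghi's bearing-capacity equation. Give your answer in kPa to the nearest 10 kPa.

Overburden at base level: q = 17 × 1 = 17 kPa.
Cohesion term c·N_c·s_c = 87.5 × 5.14 × 1.12 = 503.72 kPa; surcharge term q·N_q = 17 × 1 = 17 kPa.
q_ult = 503.72 + 17 = 520.72 kPa.

q_ult ≈ 520 kPa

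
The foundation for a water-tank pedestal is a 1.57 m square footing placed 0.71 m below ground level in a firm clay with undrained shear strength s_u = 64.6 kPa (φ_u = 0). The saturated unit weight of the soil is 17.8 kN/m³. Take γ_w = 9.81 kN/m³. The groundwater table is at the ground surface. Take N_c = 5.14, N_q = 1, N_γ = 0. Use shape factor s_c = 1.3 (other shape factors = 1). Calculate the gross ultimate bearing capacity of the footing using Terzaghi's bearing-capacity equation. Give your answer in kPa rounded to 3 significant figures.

Water table at ground surface, so effective unit weight γ' = 17.8 − 9.81 = 7.99 kN/m³ is used throughout; overburden q = 7.99 × 0.71 = 5.6729 kPa.
Cohesion term c·N_c·s_c = 64.6 × 5.14 × 1.3 = 431.66 kPa; surcharge term q·N_q = 5.6729 × 1 = 5.6729 kPa.
q_ult = 431.66 + 5.6729 = 437.33 kPa.

q_ult ≈ 437 kPa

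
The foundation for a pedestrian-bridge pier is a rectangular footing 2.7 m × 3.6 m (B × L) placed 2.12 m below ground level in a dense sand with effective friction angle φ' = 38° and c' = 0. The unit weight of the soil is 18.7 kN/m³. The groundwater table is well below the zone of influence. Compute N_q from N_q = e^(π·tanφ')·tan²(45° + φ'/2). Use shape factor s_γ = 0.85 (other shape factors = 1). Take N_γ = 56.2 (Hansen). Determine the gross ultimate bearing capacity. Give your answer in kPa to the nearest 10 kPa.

q_ult ≈ 3150 kPa

tan38° = 0.7813, so N_q = e^(π×0.7813)·tan²(64°) = 11.64 × 4.204 = 48.93.
Effective surcharge at the founding depth q = γ·D_f = 18.7 × 2.12 = 39.644 kPa.
q_ult = q·N_q + 0.5·γ·B·N_γ·s_γ
     = 39.644 × 48.933 + 0.5 × 18.7 × 2.7 × 56.2 × 0.85
     = 1939.9 + 1206 = 3145.9 kPa.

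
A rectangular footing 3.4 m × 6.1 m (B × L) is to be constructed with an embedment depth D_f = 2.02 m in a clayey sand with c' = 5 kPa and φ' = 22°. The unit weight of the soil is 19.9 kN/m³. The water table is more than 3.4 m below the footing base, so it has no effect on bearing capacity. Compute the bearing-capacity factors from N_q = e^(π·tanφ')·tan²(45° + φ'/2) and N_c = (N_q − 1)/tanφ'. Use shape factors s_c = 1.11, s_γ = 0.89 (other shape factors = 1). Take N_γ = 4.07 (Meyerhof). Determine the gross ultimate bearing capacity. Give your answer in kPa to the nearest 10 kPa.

tan22° = 0.404, so N_q = e^(π×0.404)·tan²(56°) = 3.558 × 2.198 = 7.82.
N_c = (7.82 − 1)/tan22° = 16.88.
Effective surcharge at the founding depth q = γ·D_f = 19.9 × 2.02 = 40.198 kPa.
q_ult = c·N_c·s_c + q·N_q + 0.5·γ·B·N_γ·s_γ
     = 5 × 16.883 × 1.11 + 40.198 × 7.8211 + 0.5 × 19.9 × 3.4 × 4.07 × 0.89
     = 93.7 + 314.39 + 122.54 = 530.64 kPa.

q_ult ≈ 530 kPa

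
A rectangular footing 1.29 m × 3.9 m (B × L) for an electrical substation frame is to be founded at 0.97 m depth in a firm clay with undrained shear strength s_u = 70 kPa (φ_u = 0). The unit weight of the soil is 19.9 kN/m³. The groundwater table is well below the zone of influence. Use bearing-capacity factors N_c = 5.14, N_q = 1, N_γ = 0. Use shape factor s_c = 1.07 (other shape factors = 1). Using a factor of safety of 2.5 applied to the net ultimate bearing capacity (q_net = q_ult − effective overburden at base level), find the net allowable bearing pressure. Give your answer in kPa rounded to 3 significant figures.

q_all(net) ≈ 154 kPa

Effective surcharge at the founding depth q = γ·D_f = 19.9 × 0.97 = 19.303 kPa.
q_ult = c·N_c·s_c + q·N_q
     = 70 × 5.14 × 1.07 + 19.303 × 1
     = 384.99 + 19.303 = 404.29 kPa.
Net ultimate: q_net = 404.29 − 19.303 = 384.99 kPa.
q_all(net) = 384.99 / 2.5 = 153.99 kPa.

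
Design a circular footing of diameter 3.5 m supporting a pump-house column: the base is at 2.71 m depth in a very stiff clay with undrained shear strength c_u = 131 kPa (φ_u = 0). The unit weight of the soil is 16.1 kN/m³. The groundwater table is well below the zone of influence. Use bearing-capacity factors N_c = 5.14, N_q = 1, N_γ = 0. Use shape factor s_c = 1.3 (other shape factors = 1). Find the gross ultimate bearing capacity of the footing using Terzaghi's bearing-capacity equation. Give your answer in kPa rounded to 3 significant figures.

q_ult ≈ 919 kPa

Effective surcharge at the founding depth q = γ·D_f = 16.1 × 2.71 = 43.631 kPa.
q_ult = c·N_c·s_c + q·N_q
     = 131 × 5.14 × 1.3 + 43.631 × 1
     = 875.34 + 43.631 = 918.97 kPa.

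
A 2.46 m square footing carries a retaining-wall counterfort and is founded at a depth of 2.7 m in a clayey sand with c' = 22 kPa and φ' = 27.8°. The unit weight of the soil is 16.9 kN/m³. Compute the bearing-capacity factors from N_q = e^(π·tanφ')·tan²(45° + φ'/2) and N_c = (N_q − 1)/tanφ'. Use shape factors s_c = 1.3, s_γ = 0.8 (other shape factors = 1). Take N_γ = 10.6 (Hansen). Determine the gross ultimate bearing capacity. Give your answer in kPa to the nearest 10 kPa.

q_ult ≈ 1560 kPa

tan27.8° = 0.5272, so N_q = e^(π×0.5272)·tan²(58.9°) = 5.24 × 2.748 = 14.4.
N_c = (14.4 − 1)/tan27.8° = 25.42.
Effective surcharge at the founding depth q = γ·D_f = 16.9 × 2.7 = 45.63 kPa.
q_ult = c·N_c·s_c + q·N_q + 0.5·γ·B·N_γ·s_γ
     = 22 × 25.416 × 1.3 + 45.63 × 14.4 + 0.5 × 16.9 × 2.46 × 10.6 × 0.8
     = 726.9 + 657.09 + 176.27 = 1560.3 kPa.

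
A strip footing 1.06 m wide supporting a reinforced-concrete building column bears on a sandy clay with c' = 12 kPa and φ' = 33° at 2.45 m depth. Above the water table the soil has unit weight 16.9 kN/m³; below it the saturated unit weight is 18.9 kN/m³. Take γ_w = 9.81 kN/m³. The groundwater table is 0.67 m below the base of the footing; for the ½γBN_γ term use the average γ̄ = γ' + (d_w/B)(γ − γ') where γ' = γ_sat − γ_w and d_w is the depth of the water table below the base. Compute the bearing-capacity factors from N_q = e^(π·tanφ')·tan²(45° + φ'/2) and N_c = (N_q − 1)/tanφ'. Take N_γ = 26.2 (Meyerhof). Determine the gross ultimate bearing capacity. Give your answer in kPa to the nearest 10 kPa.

q_ult ≈ 1740 kPa

tan33° = 0.6494, so N_q = e^(π×0.6494)·tan²(61.5°) = 7.692 × 3.392 = 26.09.
N_c = (26.09 − 1)/tan33° = 38.64.
Overburden at base level: q = 16.9 × 2.45 = 41.405 kPa.
The water table is 0.67 m below the base (< B = 1.06 m), so the ½γBN_γ term uses γ̄ = γ' + (d_w/B)(γ − γ') = 9.09 + (0.67/1.06)(16.9 − 9.09) = 14.027 kN/m³.
Cohesion term c·N_c = 12 × 38.638 = 463.66 kPa; surcharge term q·N_q = 41.405 × 26.092 = 1080.3 kPa; self-weight term 0.5·γ·B·N_γ = 0.5 × 14.027 × 1.06 × 26.2 = 194.77 kPa.
q_ult = 463.66 + 1080.3 + 194.77 = 1738.8 kPa.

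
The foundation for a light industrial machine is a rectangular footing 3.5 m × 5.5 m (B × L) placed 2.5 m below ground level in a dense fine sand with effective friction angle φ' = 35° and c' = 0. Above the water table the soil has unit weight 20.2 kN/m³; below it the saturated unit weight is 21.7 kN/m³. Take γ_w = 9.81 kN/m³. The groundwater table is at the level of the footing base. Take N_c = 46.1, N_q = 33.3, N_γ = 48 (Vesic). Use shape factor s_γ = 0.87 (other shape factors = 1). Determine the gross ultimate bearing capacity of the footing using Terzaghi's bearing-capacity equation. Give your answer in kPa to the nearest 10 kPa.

Overburden at base level: q = 20.2 × 2.5 = 50.5 kPa.
Below the base the soil is submerged, so the ½γBN_γ term uses γ' = 21.7 − 9.81 = 11.89 kN/m³.
Surcharge term q·N_q = 50.5 × 33.3 = 1681.6 kPa; self-weight term 0.5·γ·B·N_γ·s_γ = 0.5 × 11.89 × 3.5 × 48 × 0.87 = 868.92 kPa.
q_ult = 1681.6 + 868.92 = 2550.6 kPa.

q_ult ≈ 2550 kPa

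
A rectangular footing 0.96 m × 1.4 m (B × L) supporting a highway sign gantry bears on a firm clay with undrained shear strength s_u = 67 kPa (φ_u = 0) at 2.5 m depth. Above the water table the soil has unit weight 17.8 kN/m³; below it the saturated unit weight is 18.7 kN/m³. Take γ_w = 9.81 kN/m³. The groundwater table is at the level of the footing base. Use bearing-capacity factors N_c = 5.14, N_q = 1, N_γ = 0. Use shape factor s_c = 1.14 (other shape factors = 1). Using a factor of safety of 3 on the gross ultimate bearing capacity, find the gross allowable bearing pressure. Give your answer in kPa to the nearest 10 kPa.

Overburden at base level: q = 17.8 × 2.5 = 44.5 kPa.
Cohesion term c·N_c·s_c = 67 × 5.14 × 1.14 = 392.59 kPa; surcharge term q·N_q = 44.5 × 1 = 44.5 kPa.
q_ult = 392.59 + 44.5 = 437.09 kPa.
q_all = 437.09 / 3 = 145.7 kPa.

q_all ≈ 150 kPa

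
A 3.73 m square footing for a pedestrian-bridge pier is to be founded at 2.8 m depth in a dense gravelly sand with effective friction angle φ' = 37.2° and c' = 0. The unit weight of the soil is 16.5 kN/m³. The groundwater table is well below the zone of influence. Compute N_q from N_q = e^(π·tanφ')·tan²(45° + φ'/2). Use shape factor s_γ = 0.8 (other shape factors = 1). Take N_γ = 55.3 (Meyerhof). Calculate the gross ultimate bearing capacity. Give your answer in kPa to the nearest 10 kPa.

q_ult ≈ 3400 kPa

tan37.2° = 0.759, so N_q = e^(π×0.759)·tan²(63.6°) = 10.855 × 4.058 = 44.05.
Overburden at base level: q = 16.5 × 2.8 = 46.2 kPa.
Surcharge term q·N_q = 46.2 × 44.05 = 2035.1 kPa; self-weight term 0.5·γ·B·N_γ·s_γ = 0.5 × 16.5 × 3.73 × 55.3 × 0.8 = 1361.4 kPa.
q_ult = 2035.1 + 1361.4 = 3396.5 kPa.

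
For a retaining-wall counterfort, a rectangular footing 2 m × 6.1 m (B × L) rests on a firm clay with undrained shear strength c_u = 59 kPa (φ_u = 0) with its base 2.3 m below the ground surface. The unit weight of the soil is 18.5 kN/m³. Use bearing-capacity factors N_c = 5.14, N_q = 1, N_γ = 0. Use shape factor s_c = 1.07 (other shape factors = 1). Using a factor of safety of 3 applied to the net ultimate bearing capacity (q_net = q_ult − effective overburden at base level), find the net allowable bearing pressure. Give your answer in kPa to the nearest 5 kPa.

q_all(net) ≈ 110 kPa

Overburden at base level: q = 18.5 × 2.3 = 42.55 kPa.
Cohesion term c·N_c·s_c = 59 × 5.14 × 1.07 = 324.49 kPa; surcharge term q·N_q = 42.55 × 1 = 42.55 kPa.
q_ult = 324.49 + 42.55 = 367.04 kPa.
Net ultimate: q_net = 367.04 − 42.55 = 324.49 kPa.
q_all(net) = 324.49 / 3 = 108.16 kPa.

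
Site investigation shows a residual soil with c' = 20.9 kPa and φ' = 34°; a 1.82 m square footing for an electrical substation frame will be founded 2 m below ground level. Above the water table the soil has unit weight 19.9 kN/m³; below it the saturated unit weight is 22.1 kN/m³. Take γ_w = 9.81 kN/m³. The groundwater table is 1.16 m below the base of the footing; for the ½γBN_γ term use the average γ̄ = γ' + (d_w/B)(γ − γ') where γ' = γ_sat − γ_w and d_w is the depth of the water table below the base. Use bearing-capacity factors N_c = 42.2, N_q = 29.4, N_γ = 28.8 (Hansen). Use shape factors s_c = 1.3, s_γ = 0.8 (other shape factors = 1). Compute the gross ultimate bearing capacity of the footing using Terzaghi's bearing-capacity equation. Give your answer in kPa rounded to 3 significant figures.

Overburden at base level: q = 19.9 × 2 = 39.8 kPa.
The water table is 1.16 m below the base (< B = 1.82 m), so the ½γBN_γ term uses γ̄ = γ' + (d_w/B)(γ − γ') = 12.29 + (1.16/1.82)(19.9 − 12.29) = 17.14 kN/m³.
Cohesion term c·N_c·s_c = 20.9 × 42.2 × 1.3 = 1146.6 kPa; surcharge term q·N_q = 39.8 × 29.4 = 1170.1 kPa; self-weight term 0.5·γ·B·N_γ·s_γ = 0.5 × 17.14 × 1.82 × 28.8 × 0.8 = 359.37 kPa.
q_ult = 1146.6 + 1170.1 + 359.37 = 2676.1 kPa.

q_ult ≈ 2680 kPa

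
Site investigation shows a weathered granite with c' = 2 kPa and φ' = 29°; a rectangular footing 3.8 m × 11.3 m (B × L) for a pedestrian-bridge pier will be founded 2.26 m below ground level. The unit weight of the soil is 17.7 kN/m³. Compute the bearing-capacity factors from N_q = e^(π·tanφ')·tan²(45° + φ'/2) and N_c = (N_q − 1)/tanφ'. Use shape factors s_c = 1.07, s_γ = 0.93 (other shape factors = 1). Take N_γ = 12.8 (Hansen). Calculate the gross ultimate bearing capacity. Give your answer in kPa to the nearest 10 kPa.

tan29° = 0.5543, so N_q = e^(π×0.5543)·tan²(59.5°) = 5.705 × 2.882 = 16.44.
N_c = (16.44 − 1)/tan29° = 27.86.
Overburden at base level: q = 17.7 × 2.26 = 40.002 kPa.
Cohesion term c·N_c·s_c = 2 × 27.86 × 1.07 = 59.621 kPa; surcharge term q·N_q = 40.002 × 16.443 = 657.77 kPa; self-weight term 0.5·γ·B·N_γ·s_γ = 0.5 × 17.7 × 3.8 × 12.8 × 0.93 = 400.33 kPa.
q_ult = 59.621 + 657.77 + 400.33 = 1117.7 kPa.

q_ult ≈ 1120 kPa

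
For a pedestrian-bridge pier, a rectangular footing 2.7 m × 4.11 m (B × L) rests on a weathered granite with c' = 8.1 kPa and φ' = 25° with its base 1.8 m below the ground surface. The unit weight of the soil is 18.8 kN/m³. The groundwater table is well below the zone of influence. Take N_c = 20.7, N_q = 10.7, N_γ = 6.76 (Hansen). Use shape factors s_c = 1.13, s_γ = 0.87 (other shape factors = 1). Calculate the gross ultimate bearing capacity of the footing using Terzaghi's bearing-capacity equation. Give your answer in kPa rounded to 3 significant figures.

q_ult ≈ 701 kPa

Overburden at base level: q = 18.8 × 1.8 = 33.84 kPa.
Cohesion term c·N_c·s_c = 8.1 × 20.7 × 1.13 = 189.47 kPa; surcharge term q·N_q = 33.84 × 10.7 = 362.09 kPa; self-weight term 0.5·γ·B·N_γ·s_γ = 0.5 × 18.8 × 2.7 × 6.76 × 0.87 = 149.26 kPa.
q_ult = 189.47 + 362.09 + 149.26 = 700.82 kPa.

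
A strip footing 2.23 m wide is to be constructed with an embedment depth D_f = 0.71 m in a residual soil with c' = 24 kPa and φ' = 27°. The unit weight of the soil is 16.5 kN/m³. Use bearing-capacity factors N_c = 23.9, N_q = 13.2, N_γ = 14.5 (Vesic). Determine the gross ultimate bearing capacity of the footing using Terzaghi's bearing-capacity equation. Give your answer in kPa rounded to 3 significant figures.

Effective surcharge at the founding depth q = γ·D_f = 16.5 × 0.71 = 11.715 kPa.
q_ult = c·N_c + q·N_q + 0.5·γ·B·N_γ
     = 24 × 23.9 + 11.715 × 13.2 + 0.5 × 16.5 × 2.23 × 14.5
     = 573.6 + 154.64 + 266.76 = 995 kPa.

q_ult ≈ 995 kPa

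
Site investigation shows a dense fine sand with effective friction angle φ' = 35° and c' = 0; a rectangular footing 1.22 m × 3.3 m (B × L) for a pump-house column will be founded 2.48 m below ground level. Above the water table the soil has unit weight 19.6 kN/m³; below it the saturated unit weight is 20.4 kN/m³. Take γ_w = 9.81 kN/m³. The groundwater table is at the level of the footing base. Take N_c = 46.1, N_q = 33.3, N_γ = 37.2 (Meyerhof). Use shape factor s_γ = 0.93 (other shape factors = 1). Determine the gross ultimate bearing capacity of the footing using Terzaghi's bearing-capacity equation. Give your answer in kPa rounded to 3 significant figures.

q_ult ≈ 1840 kPa

Overburden at base level: q = 19.6 × 2.48 = 48.608 kPa.
Below the base the soil is submerged, so the ½γBN_γ term uses γ' = 20.4 − 9.81 = 10.59 kN/m³.
Surcharge term q·N_q = 48.608 × 33.3 = 1618.6 kPa; self-weight term 0.5·γ·B·N_γ·s_γ = 0.5 × 10.59 × 1.22 × 37.2 × 0.93 = 223.49 kPa.
q_ult = 1618.6 + 223.49 = 1842.1 kPa.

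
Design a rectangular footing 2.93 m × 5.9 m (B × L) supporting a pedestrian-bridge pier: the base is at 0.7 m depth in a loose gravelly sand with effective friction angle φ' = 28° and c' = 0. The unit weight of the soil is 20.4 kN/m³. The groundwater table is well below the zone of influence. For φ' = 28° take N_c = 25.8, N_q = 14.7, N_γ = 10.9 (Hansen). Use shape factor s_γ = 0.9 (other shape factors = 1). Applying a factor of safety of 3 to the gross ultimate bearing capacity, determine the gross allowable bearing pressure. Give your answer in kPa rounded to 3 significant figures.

q = γ·D_f = 20.4 × 0.7 = 14.28 kPa.
q·N_q = 14.28 × 14.7 = 209.92 kPa
0.5·γ·B·N_γ·s_γ = 0.5 × 20.4 × 2.93 × 10.9 × 0.9 = 293.18 kPa
q_ult = 209.92 + 293.18 = 503.1 kPa.
q_all = q_ult / FS = 503.1 / 3 = 167.7 kPa.

q_all ≈ 168 kPa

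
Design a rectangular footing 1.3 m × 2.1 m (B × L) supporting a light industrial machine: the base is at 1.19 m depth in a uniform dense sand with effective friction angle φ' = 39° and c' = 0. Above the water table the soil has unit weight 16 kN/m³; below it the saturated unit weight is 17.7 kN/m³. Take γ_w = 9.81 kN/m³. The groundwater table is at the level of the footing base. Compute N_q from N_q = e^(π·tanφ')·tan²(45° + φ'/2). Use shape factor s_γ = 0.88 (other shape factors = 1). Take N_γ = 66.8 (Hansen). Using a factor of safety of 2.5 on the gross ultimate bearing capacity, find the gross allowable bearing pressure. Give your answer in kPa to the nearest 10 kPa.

q_all ≈ 550 kPa

N_q = e^(π·tan39°)·tan²(64.5°) = 55.96.
q = γ·D_f = 16 × 1.19 = 19.04 kPa.
For the ½γBN_γ term take γ' = 17.7 − 9.81 = 7.89 kN/m³ (soil below base is submerged).
q·N_q = 19.04 × 55.957 = 1065.4 kPa
0.5·γ·B·N_γ·s_γ = 0.5 × 7.89 × 1.3 × 66.8 × 0.88 = 301.47 kPa
q_ult = 1065.4 + 301.47 = 1366.9 kPa.
q_all = 1366.9 / 2.5 = 546.76 kPa.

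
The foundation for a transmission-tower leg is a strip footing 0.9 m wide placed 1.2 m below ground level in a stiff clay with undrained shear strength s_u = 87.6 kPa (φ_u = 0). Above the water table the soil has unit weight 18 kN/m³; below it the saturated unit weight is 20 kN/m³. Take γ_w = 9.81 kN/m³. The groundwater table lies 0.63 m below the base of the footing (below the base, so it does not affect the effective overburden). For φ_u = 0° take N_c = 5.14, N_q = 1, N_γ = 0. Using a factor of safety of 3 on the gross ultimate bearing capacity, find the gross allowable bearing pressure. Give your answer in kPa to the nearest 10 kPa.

q_all ≈ 160 kPa

q = γ·D_f = 18 × 1.2 = 21.6 kPa.
c·N_c = 87.6 × 5.14 = 450.26 kPa
q·N_q = 21.6 × 1 = 21.6 kPa
q_ult = 450.26 + 21.6 = 471.86 kPa.
q_all = 471.86 / 3 = 157.29 kPa.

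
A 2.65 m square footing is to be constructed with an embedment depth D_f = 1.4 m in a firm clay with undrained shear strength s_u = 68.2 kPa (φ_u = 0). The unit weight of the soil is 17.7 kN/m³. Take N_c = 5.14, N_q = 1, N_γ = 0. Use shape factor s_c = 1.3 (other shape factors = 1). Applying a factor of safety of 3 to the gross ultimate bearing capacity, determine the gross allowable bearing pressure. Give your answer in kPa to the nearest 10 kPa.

q = γ·D_f = 17.7 × 1.4 = 24.78 kPa.
c·N_c·s_c = 68.2 × 5.14 × 1.3 = 455.71 kPa
q·N_q = 24.78 × 1 = 24.78 kPa
q_ult = 455.71 + 24.78 = 480.49 kPa.
q_all = q_ult / FS = 480.49 / 3 = 160.16 kPa.

q_all ≈ 160 kPa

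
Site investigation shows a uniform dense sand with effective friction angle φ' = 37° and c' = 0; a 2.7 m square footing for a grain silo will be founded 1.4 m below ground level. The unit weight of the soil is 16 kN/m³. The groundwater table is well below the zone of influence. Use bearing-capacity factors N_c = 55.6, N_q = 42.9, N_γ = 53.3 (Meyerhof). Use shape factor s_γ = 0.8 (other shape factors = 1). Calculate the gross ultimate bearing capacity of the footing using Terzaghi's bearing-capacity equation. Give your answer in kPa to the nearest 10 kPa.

q_ult ≈ 1880 kPa

Overburden at base level: q = 16 × 1.4 = 22.4 kPa.
Surcharge term q·N_q = 22.4 × 42.9 = 960.96 kPa; self-weight term 0.5·γ·B·N_γ·s_γ = 0.5 × 16 × 2.7 × 53.3 × 0.8 = 921.02 kPa.
q_ult = 960.96 + 921.02 = 1882 kPa.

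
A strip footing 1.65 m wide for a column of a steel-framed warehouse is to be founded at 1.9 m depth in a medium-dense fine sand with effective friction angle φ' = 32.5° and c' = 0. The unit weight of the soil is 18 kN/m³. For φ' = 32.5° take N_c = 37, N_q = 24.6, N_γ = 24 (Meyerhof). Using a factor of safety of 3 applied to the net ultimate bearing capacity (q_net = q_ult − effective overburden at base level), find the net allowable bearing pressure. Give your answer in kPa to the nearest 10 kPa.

Overburden at base level: q = 18 × 1.9 = 34.2 kPa.
Surcharge term q·N_q = 34.2 × 24.6 = 841.32 kPa; self-weight term 0.5·γ·B·N_γ = 0.5 × 18 × 1.65 × 24 = 356.4 kPa.
q_ult = 841.32 + 356.4 = 1197.7 kPa.
Net ultimate: q_net = 1197.7 − 34.2 = 1163.5 kPa.
q_all(net) = 1163.5 / 3 = 387.84 kPa.

q_all(net) ≈ 390 kPa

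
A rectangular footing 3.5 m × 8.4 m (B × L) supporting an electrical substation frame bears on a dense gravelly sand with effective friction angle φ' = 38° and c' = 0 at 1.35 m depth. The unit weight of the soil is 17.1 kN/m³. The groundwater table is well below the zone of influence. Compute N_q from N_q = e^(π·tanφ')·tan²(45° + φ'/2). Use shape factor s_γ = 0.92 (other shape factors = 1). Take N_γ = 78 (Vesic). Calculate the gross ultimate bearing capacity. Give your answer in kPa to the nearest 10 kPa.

tan38° = 0.7813, so N_q = e^(π×0.7813)·tan²(64°) = 11.64 × 4.204 = 48.93.
Overburden at base level: q = 17.1 × 1.35 = 23.085 kPa.
Surcharge term q·N_q = 23.085 × 48.933 = 1129.6 kPa; self-weight term 0.5·γ·B·N_γ·s_γ = 0.5 × 17.1 × 3.5 × 78 × 0.92 = 2147.4 kPa.
q_ult = 1129.6 + 2147.4 = 3277 kPa.

q_ult ≈ 3280 kPa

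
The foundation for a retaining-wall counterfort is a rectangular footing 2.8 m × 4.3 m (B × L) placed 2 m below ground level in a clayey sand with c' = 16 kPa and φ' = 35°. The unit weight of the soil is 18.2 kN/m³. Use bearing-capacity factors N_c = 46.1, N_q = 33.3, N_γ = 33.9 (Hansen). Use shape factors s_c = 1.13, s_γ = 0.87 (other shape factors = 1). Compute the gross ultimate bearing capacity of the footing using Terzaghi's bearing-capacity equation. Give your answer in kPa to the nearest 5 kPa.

q_ult ≈ 2795 kPa

Overburden at base level: q = 18.2 × 2 = 36.4 kPa.
Cohesion term c·N_c·s_c = 16 × 46.1 × 1.13 = 833.49 kPa; surcharge term q·N_q = 36.4 × 33.3 = 1212.1 kPa; self-weight term 0.5·γ·B·N_γ·s_γ = 0.5 × 18.2 × 2.8 × 33.9 × 0.87 = 751.48 kPa.
q_ult = 833.49 + 1212.1 + 751.48 = 2797.1 kPa.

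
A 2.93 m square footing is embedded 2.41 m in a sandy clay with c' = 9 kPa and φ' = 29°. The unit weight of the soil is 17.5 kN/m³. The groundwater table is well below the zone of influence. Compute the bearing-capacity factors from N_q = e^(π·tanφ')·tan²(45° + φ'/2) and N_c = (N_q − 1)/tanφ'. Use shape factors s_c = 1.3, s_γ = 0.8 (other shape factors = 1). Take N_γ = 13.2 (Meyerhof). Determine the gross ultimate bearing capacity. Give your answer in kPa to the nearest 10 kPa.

tan29° = 0.5543, so N_q = e^(π×0.5543)·tan²(59.5°) = 5.705 × 2.882 = 16.44.
N_c = (16.44 − 1)/tan29° = 27.86.
Overburden at base level: q = 17.5 × 2.41 = 42.175 kPa.
Cohesion term c·N_c·s_c = 9 × 27.86 × 1.3 = 325.97 kPa; surcharge term q·N_q = 42.175 × 16.443 = 693.5 kPa; self-weight term 0.5·γ·B·N_γ·s_γ = 0.5 × 17.5 × 2.93 × 13.2 × 0.8 = 270.73 kPa.
q_ult = 325.97 + 693.5 + 270.73 = 1290.2 kPa.

q_ult ≈ 1290 kPa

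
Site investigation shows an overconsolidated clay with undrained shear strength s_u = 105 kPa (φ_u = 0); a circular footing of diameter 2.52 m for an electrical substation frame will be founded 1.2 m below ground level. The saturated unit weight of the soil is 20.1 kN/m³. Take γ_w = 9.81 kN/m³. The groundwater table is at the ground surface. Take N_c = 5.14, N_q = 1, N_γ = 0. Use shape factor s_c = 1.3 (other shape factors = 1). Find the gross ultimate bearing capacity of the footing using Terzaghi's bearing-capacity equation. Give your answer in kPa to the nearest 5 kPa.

Water table at ground surface, so effective unit weight γ' = 20.1 − 9.81 = 10.29 kN/m³ is used throughout; overburden q = 10.29 × 1.2 = 12.348 kPa.
Cohesion term c·N_c·s_c = 105 × 5.14 × 1.3 = 701.61 kPa; surcharge term q·N_q = 12.348 × 1 = 12.348 kPa.
q_ult = 701.61 + 12.348 = 713.96 kPa.

q_ult ≈ 715 kPa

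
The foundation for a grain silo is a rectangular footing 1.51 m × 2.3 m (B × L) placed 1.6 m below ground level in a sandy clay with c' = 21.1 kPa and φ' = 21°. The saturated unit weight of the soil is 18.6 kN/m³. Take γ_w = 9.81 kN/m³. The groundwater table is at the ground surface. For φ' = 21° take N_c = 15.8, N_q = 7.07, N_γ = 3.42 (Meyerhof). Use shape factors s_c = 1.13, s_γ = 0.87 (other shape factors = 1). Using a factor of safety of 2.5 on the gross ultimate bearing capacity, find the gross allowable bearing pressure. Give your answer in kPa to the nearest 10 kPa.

With the water table at the surface the whole profile is submerged: γ' = 18.6 − 9.81 = 8.79 kN/m³, so q = γ'·D_f = 14.064 kPa; the same γ' applies in the ½γBN_γ term.
q_ult = c·N_c·s_c + q·N_q + 0.5·γ·B·N_γ·s_γ
     = 21.1 × 15.8 × 1.13 + 14.064 × 7.07 + 0.5 × 8.79 × 1.51 × 3.42 × 0.87
     = 376.72 + 99.432 + 19.746 = 495.9 kPa.
q_all = 495.9 / 2.5 = 198.36 kPa.

q_all ≈ 200 kPa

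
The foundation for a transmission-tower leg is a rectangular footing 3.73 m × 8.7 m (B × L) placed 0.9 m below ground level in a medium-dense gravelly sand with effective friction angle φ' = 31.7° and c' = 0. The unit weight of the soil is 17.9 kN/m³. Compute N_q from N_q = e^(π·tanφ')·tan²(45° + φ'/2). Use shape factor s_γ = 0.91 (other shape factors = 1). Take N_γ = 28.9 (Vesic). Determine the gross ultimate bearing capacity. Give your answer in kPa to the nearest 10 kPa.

tan31.7° = 0.6176, so N_q = e^(π×0.6176)·tan²(60.85°) = 6.961 × 3.215 = 22.38.
Effective surcharge at the founding depth q = γ·D_f = 17.9 × 0.9 = 16.11 kPa.
q_ult = q·N_q + 0.5·γ·B·N_γ·s_γ
     = 16.11 × 22.377 + 0.5 × 17.9 × 3.73 × 28.9 × 0.91
     = 360.49 + 877.95 = 1238.4 kPa.

q_ult ≈ 1240 kPa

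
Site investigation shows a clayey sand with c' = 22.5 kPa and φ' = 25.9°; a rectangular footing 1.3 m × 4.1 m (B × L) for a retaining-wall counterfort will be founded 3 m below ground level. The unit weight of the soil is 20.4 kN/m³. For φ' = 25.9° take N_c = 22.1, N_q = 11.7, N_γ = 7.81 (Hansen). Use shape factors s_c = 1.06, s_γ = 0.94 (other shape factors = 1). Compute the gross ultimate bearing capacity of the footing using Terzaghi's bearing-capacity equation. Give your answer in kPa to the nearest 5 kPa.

q = γ·D_f = 20.4 × 3 = 61.2 kPa.
c·N_c·s_c = 22.5 × 22.1 × 1.06 = 527.09 kPa
q·N_q = 61.2 × 11.7 = 716.04 kPa
0.5·γ·B·N_γ·s_γ = 0.5 × 20.4 × 1.3 × 7.81 × 0.94 = 97.347 kPa
q_ult = 527.09 + 716.04 + 97.347 = 1340.5 kPa.

q_ult ≈ 1340 kPa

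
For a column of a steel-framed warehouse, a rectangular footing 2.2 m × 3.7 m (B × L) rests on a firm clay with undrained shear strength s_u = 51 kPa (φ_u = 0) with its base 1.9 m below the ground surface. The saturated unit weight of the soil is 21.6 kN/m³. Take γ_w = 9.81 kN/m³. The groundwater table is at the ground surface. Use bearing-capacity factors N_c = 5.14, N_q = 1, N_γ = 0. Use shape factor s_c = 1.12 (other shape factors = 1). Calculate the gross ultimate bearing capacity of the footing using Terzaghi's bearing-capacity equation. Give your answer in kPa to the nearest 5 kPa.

q_ult ≈ 315 kPa

With the water table at the surface the whole profile is submerged: γ' = 21.6 − 9.81 = 11.79 kN/m³, so q = γ'·D_f = 22.401 kPa.
q_ult = c·N_c·s_c + q·N_q
     = 51 × 5.14 × 1.12 + 22.401 × 1
     = 293.6 + 22.401 = 316 kPa.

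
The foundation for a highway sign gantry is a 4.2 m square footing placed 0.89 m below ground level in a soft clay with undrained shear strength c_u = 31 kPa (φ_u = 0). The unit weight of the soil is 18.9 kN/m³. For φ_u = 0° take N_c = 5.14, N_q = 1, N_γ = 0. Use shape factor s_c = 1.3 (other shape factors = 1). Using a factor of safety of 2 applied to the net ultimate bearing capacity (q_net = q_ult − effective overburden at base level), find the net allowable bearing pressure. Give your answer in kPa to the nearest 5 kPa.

Effective surcharge at the founding depth q = γ·D_f = 18.9 × 0.89 = 16.821 kPa.
q_ult = c·N_c·s_c + q·N_q
     = 31 × 5.14 × 1.3 + 16.821 × 1
     = 207.14 + 16.821 = 223.96 kPa.
Net ultimate: q_net = 223.96 − 16.821 = 207.14 kPa.
q_all(net) = 207.14 / 2 = 103.57 kPa.

q_all(net) ≈ 105 kPa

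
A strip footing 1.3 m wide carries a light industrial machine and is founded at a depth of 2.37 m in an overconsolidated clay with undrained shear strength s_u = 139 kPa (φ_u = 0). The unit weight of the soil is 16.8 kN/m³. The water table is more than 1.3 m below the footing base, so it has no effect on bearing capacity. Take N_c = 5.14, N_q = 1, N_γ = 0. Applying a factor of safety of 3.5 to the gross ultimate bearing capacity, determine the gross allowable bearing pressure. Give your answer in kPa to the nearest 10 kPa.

Overburden at base level: q = 16.8 × 2.37 = 39.816 kPa.
Cohesion term c·N_c = 139 × 5.14 = 714.46 kPa; surcharge term q·N_q = 39.816 × 1 = 39.816 kPa.
q_ult = 714.46 + 39.816 = 754.28 kPa.
q_all = q_ult / FS = 754.28 / 3.5 = 215.51 kPa.

q_all ≈ 220 kPa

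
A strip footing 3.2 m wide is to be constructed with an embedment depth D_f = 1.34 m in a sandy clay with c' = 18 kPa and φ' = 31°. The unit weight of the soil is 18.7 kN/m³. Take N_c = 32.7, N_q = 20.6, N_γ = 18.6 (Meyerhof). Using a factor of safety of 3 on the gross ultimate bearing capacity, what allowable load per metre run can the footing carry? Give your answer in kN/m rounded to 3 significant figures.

q = γ·D_f = 18.7 × 1.34 = 25.058 kPa.
c·N_c = 18 × 32.7 = 588.6 kPa
q·N_q = 25.058 × 20.6 = 516.19 kPa
0.5·γ·B·N_γ = 0.5 × 18.7 × 3.2 × 18.6 = 556.51 kPa
q_ult = 588.6 + 516.19 + 556.51 = 1661.3 kPa.
Gross allowable pressure q_all = 1661.3 / 3 = 553.77 kPa.
Allowable wall load = q_all × B = 553.77 × 3.2 = 1772.1 kN per metre run.

≈ 1770 kN/m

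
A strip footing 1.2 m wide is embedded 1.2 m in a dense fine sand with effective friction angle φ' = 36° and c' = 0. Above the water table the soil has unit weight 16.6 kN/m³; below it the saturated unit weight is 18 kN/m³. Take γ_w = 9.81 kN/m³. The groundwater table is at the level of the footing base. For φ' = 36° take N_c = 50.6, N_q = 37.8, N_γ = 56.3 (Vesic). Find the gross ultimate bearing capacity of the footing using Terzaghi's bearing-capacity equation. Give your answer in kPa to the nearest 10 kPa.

q_ult ≈ 1030 kPa

Effective surcharge at the founding depth q = γ·D_f = 16.6 × 1.2 = 19.92 kPa.
The water table coincides with the base, so in the self-weight term γ → γ' = 8.19 kN/m³.
q_ult = q·N_q + 0.5·γ·B·N_γ
     = 19.92 × 37.8 + 0.5 × 8.19 × 1.2 × 56.3
     = 752.98 + 276.66 = 1029.6 kPa.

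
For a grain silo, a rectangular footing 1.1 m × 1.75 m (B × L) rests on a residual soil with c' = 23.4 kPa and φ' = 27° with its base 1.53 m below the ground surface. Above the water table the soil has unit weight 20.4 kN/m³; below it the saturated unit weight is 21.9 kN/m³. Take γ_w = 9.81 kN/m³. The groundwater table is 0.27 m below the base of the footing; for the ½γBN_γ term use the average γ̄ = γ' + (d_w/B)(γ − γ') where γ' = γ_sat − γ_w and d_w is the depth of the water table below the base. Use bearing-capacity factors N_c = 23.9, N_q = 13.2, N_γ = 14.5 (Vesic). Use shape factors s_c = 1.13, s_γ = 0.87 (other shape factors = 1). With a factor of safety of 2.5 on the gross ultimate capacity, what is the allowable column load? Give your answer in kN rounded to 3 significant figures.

q = γ·D_f = 20.4 × 1.53 = 31.212 kPa.
γ' = 12.09 kN/m³; averaging over the depth B below the base, γ̄ = γ' + (d_w/B)(γ − γ') = 14.13 kN/m³.
c·N_c·s_c = 23.4 × 23.9 × 1.13 = 631.96 kPa
q·N_q = 31.212 × 13.2 = 412 kPa
0.5·γ·B·N_γ·s_γ = 0.5 × 14.13 × 1.1 × 14.5 × 0.87 = 98.036 kPa
q_ult = 631.96 + 412 + 98.036 = 1142 kPa.
Gross allowable pressure q_all = 1142 / 2.5 = 456.8 kPa.
Footing area = 1.925 m², so allowable column load = 456.8 × 1.925 = 879.34 kN.

P_all ≈ 879 kN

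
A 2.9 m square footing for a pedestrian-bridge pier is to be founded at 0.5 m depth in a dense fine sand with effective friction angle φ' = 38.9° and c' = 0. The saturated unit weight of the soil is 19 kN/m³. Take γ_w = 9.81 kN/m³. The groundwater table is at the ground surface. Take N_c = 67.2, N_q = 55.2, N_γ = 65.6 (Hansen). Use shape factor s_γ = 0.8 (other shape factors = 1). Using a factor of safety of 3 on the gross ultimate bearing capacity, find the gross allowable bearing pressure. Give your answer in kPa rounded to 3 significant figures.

γ' = 19 − 9.81 = 9.19 kN/m³ (submerged throughout). q = 9.19 × 0.5 = 4.595 kPa; the same γ' applies in the ½γBN_γ term.
q·N_q = 4.595 × 55.2 = 253.64 kPa
0.5·γ·B·N_γ·s_γ = 0.5 × 9.19 × 2.9 × 65.6 × 0.8 = 699.32 kPa
q_ult = 253.64 + 699.32 = 952.97 kPa.
q_all = 952.97 / 3 = 317.66 kPa.

q_all ≈ 318 kPa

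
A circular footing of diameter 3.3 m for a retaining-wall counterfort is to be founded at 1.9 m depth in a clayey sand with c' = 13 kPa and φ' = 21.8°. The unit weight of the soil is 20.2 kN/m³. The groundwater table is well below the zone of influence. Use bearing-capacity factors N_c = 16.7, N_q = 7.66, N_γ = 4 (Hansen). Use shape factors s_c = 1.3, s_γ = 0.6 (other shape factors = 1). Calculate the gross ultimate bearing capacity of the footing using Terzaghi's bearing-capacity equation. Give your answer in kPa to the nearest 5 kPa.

q_ult ≈ 655 kPa

Effective surcharge at the founding depth q = γ·D_f = 20.2 × 1.9 = 38.38 kPa.
q_ult = c·N_c·s_c + q·N_q + 0.5·γ·B·N_γ·s_γ
     = 13 × 16.7 × 1.3 + 38.38 × 7.66 + 0.5 × 20.2 × 3.3 × 4 × 0.6
     = 282.23 + 293.99 + 79.992 = 656.21 kPa.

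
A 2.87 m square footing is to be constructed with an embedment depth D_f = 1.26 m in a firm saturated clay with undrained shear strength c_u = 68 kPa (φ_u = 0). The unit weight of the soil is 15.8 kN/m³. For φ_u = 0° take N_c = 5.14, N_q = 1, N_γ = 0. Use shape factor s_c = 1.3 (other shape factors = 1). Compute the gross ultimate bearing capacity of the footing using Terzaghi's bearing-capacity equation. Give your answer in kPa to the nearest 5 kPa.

q = γ·D_f = 15.8 × 1.26 = 19.908 kPa.
c·N_c·s_c = 68 × 5.14 × 1.3 = 454.38 kPa
q·N_q = 19.908 × 1 = 19.908 kPa
q_ult = 454.38 + 19.908 = 474.28 kPa.

q_ult ≈ 475 kPa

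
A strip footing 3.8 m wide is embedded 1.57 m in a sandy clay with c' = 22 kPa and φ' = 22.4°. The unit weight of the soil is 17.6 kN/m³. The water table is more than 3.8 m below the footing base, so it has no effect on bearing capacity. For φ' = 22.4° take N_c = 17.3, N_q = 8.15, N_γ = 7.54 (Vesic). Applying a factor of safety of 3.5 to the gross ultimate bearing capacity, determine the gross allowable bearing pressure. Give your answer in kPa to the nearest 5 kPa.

q = γ·D_f = 17.6 × 1.57 = 27.632 kPa.
c·N_c = 22 × 17.3 = 380.6 kPa
q·N_q = 27.632 × 8.15 = 225.2 kPa
0.5·γ·B·N_γ = 0.5 × 17.6 × 3.8 × 7.54 = 252.14 kPa
q_ult = 380.6 + 225.2 + 252.14 = 857.94 kPa.
q_all = q_ult / FS = 857.94 / 3.5 = 245.13 kPa.

q_all ≈ 245 kPa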